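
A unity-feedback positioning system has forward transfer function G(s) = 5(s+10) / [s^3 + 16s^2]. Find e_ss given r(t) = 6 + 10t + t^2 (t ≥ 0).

The denominator has no term below 16s^2 — 2 poles at s=0, type 2. By superposition:
  • 6: tracked with zero error.
  • 10t: tracked with zero error.
  • t^2: e_ss = 2/K_a with K_a=3.125 → 0.64.
Total e_ss = 0.64.

0.64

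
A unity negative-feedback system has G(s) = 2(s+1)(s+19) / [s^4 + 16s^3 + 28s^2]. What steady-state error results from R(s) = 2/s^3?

28/19

Lowest-order denominator term is 28s^2, so the open loop has 2 poles at the origin → type 2 system.
K_a = lim_{s→0} s^2·G(s) = 2·1·19 / 28 = 19/14.
r(t) = t^2 gives R(s) = 2/s^3.
e_ss = 2/K_a = 2/(19/14) = 28/19.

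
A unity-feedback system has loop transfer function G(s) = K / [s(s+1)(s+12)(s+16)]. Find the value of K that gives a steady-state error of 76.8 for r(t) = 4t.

10

The open loop has one pole at the origin → type 1 system.
K_v = lim_{s→0} s·G(s) = K / (1·12·16) = (1/192)·K.
e_ss = 4/K_v = 76.8 ⇒ K_v = 5/96 ⇒ K = (5/96)/(1/192) = 10.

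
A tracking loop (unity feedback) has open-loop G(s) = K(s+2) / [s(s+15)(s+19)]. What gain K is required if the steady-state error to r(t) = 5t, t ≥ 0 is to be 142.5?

5

The open loop has one pole at the origin → type 1 system.
K_v = lim_{s→0} s·G(s) = K·2 / (15·19) = (2/285)·K.
e_ss = 5/K_v = 142.5 ⇒ K_v = 2/57 ⇒ K = (2/57)/(2/285) = 5.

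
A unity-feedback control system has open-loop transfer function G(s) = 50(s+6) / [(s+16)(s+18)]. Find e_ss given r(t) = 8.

192/49

G(s) has no factors of s in the denominator, so the system is type 0.
K_p = lim_{s→0} G(s) = 50·6 / (16·18) = 25/24.
e_ss = 8/(1 + K_p) = 8/(49/24) = 192/49.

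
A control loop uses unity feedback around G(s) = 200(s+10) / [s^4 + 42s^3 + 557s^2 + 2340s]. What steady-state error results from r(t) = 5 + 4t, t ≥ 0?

The denominator has no term below 2340s — 1 pole at s=0, type 1. Taking each input component in turn:
  • 5: tracked with zero error.
  • 4t: e_ss = 4/K_v with K_v=100/117 → 4.68.
Total e_ss = 4.68.

4.68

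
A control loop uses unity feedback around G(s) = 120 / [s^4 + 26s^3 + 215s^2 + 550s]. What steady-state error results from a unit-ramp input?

55/12

Factoring s from the denominator leaves a polynomial with constant term 550, so the system is type 1.
K_v = lim_{s→0} s·G(s) = 120 / 550 = 12/55.
e_ss = 1/K_v = 1/(12/55) = 55/12.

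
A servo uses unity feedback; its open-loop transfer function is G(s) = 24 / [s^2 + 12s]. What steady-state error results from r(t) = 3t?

The denominator has no term below 12s — 1 pole at s=0, type 1.
K_v = lim_{s→0} s·G(s) = 24 / 12 = 2.
e_ss = 3/K_v = 3/2 = 1.5.

1.5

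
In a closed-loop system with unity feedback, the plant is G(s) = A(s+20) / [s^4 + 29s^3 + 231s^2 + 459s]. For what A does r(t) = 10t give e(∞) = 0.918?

Lowest-order denominator term is 459s, so the open loop has 1 pole at the origin → type 1 system.
K_v = lim_{s→0} s·G(s) = A·20 / 459 = (20/459)·A.
e_ss = 10/K_v = 0.918 ⇒ K_v = 5000/459 ⇒ A = (5000/459)/(20/459) = 250.

250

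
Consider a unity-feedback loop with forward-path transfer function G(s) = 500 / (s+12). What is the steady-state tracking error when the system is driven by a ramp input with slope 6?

No free integrators in G(s): this is a type 0 system.
K_v = lim_{s→0} s·G(s) = 0; the steady-state error to this ramp input grows without bound.

infinity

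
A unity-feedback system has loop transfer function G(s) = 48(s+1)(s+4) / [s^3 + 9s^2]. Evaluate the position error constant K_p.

infinity

K_p = lim_{s→0} G(s); with 2 poles at the origin the limit diverges, so K_p = ∞.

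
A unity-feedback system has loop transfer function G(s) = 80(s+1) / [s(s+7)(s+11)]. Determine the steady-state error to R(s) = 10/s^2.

System type = 1 (one pole at s=0).
K_v = lim_{s→0} s·G(s) = 80·1 / (7·11) = 80/77.
e_ss = 10/K_v = 10/(80/77) = 9.625.

9.625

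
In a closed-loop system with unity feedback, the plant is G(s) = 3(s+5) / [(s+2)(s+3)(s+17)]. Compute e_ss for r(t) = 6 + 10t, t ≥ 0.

System type = 0 (no poles at s=0). By superposition:
  • 6: e_ss = 6/(1+K_p) with K_p=5/34 → 68/13.
  • 10t: a type-0 system cannot track it, e_ss → ∞.
The unbounded component dominates.

infinity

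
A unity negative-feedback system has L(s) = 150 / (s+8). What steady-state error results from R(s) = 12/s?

48/79

The open loop has no poles at the origin → type 0 system.
K_p = lim_{s→0} L(s) = 150 / (8) = 18.75.
e_ss = 12/(1 + K_p) = 12/19.75 = 48/79.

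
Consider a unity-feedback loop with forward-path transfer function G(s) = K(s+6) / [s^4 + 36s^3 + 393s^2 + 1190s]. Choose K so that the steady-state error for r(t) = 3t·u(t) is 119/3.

Lowest-order denominator term is 1190s, so the open loop has 1 pole at the origin → type 1 system.
K_v = lim_{s→0} s·G(s) = K·6 / 1190 = (3/595)·K.
e_ss = 3/K_v = 119/3 ⇒ K_v = 9/119 ⇒ K = (9/119)/(3/595) = 15.

15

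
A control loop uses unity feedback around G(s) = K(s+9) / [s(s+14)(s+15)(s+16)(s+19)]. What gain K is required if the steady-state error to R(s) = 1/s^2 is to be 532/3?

The open loop has one pole at the origin → type 1 system.
K_v = lim_{s→0} s·G(s) = K·9 / (14·15·16·19) = (3/21280)·K.
e_ss = 1/K_v = 532/3 ⇒ K_v = 3/532 ⇒ K = (3/532)/(3/21280) = 40.

40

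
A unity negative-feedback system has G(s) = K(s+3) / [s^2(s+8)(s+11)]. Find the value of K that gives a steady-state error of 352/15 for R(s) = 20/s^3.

25

The open loop has two poles at the origin → type 2 system.
K_a = lim_{s→0} s^2·G(s) = K·3 / (8·11) = (3/88)·K.
e_ss = 20/K_a = 352/15 ⇒ K_a = 75/88 ⇒ K = (75/88)/(3/88) = 25.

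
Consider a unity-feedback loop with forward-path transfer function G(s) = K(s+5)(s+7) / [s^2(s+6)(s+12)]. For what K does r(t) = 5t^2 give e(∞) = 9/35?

The open loop has two poles at the origin → type 2 system.
K_a = lim_{s→0} s^2·G(s) = K·5·7 / (6·12) = (35/72)·K.
e_ss = 10/K_a = 9/35 ⇒ K_a = 350/9 ⇒ K = (350/9)/(35/72) = 80.

80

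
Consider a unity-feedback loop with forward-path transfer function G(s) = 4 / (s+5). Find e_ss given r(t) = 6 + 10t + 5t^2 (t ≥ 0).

G(s) has no factors of s in the denominator, so the system is type 0. Treating each term separately:
  • 6: e_ss = 6/(1+K_p) with K_p=0.8 → 10/3.
  • 10t: a type-0 system cannot track it, e_ss → ∞.
  • 5t^2: a type-0 system cannot track it, e_ss → ∞.
The unbounded component dominates.

infinity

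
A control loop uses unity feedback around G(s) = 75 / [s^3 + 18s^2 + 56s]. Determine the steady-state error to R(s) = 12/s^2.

8.96

Factoring s from the denominator leaves a polynomial with constant term 56, so the system is type 1.
K_v = lim_{s→0} s·G(s) = 75 / 56 = 75/56.
e_ss = 12/K_v = 12/(75/56) = 8.96.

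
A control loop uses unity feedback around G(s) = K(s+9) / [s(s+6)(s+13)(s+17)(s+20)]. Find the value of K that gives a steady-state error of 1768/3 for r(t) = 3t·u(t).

15

The open loop has one pole at the origin → type 1 system.
K_v = lim_{s→0} s·G(s) = K·9 / (6·13·17·20) = (3/8840)·K.
e_ss = 3/K_v = 1768/3 ⇒ K_v = 9/1768 ⇒ K = (9/1768)/(3/8840) = 15.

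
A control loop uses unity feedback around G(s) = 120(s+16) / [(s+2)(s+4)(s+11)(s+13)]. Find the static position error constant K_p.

240/143

No free integrators in G(s): this is a type 0 system.
K_p = lim_{s→0} G(s) = 120·16 / (2·4·11·13) = 240/143.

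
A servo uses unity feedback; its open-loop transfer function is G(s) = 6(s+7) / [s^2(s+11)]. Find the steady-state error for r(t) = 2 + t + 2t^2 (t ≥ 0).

G(s) has two factors of s in the denominator, so the system is type 2. Taking each input component in turn:
  • 2: tracked with zero error.
  • t: tracked with zero error.
  • 2t^2: e_ss = 4/K_a with K_a=42/11 → 22/21.
Total e_ss = 22/21.

22/21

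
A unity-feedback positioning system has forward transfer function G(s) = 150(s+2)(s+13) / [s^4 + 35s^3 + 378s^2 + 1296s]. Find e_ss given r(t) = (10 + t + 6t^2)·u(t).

Lowest-order denominator term is 1296s, so the open loop has 1 pole at the origin → type 1 system. By superposition:
  • 10: tracked with zero error.
  • t: e_ss = 1/K_v with K_v=325/108 → 108/325.
  • 6t^2: a type-1 system cannot track it, e_ss → ∞.
The unbounded component dominates.

infinity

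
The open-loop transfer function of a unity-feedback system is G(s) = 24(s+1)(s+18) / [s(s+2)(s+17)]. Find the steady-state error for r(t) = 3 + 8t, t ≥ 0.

One free integrator in G(s): this is a type 1 system. Treating each term separately:
  • 3: tracked with zero error.
  • 8t: e_ss = 8/K_v with K_v=216/17 → 17/27.
Total e_ss = 17/27.

17/27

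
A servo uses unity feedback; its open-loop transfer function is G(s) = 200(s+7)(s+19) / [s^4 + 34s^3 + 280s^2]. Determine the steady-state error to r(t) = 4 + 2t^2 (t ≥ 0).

4/95

Factoring s^2 from the denominator leaves a polynomial with constant term 280, so the system is type 2. Treating each term separately:
  • 4: tracked with zero error.
  • 2t^2: e_ss = 4/K_a with K_a=95 → 4/95.
Total e_ss = 4/95.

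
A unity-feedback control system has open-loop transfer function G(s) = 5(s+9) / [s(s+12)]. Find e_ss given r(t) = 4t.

System type = 1 (one pole at s=0).
K_v = lim_{s→0} s·G(s) = 5·9 / (12) = 3.75.
e_ss = 4/K_v = 4/3.75 = 16/15.

16/15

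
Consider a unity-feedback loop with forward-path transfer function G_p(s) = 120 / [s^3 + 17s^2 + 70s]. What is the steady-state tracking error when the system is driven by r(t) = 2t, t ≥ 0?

7/6

Lowest-order denominator term is 70s, so the open loop has 1 pole at the origin → type 1 system.
K_v = lim_{s→0} s·G_p(s) = 120 / 70 = 12/7.
e_ss = 2/K_v = 2/(12/7) = 7/6.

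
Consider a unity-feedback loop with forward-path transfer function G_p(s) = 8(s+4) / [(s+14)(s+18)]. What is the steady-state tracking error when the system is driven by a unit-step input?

The open loop has no poles at the origin → type 0 system.
K_p = lim_{s→0} G_p(s) = 8·4 / (14·18) = 8/63.
e_ss = 1/(1 + K_p) = 1/(71/63) = 63/71.

63/71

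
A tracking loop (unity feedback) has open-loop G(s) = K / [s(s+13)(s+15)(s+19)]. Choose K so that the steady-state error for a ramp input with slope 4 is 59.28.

250

G(s) has one factor of s in the denominator, so the system is type 1.
K_v = lim_{s→0} s·G(s) = K / (13·15·19) = (1/3705)·K.
e_ss = 4/K_v = 59.28 ⇒ K_v = 50/741 ⇒ K = (50/741)/(1/3705) = 250.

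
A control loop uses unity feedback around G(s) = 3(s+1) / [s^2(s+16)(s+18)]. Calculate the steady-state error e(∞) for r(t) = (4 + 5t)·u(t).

System type = 2 (two poles at s=0). Taking each input component in turn:
  • 4: tracked with zero error.
  • 5t: tracked with zero error.
Total e_ss = 0.

0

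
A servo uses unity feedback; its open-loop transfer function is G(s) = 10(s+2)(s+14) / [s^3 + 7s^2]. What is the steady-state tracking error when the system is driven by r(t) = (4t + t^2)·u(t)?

Factoring s^2 from the denominator leaves a polynomial with constant term 7, so the system is type 2. Treating each term separately:
  • 4t: tracked with zero error.
  • t^2: e_ss = 2/K_a with K_a=40 → 0.05.
Total e_ss = 0.05.

0.05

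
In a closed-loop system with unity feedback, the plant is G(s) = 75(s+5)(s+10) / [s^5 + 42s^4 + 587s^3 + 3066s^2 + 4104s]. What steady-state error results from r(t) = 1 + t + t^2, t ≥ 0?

infinity

The denominator has no term below 4104s — 1 pole at s=0, type 1. By superposition:
  • 1: tracked with zero error.
  • t: e_ss = 1/K_v with K_v=625/684 → 1.0944.
  • t^2: a type-1 system cannot track it, e_ss → ∞.
The unbounded component dominates.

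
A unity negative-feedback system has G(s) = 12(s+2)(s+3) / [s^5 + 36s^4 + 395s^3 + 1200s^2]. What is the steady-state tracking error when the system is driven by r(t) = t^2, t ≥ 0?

100/3

The denominator has no term below 1200s^2 — 2 poles at s=0, type 2.
K_a = lim_{s→0} s^2·G(s) = 12·2·3 / 1200 = 0.06.
r(t) = t^2 gives R(s) = 2/s^3.
e_ss = 2/K_a = 2/0.06 = 100/3.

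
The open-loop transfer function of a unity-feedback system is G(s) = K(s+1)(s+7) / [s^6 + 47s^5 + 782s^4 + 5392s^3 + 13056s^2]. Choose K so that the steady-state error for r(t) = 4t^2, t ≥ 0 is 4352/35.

120

Factoring s^2 from the denominator leaves a polynomial with constant term 13056, so the system is type 2.
K_a = lim_{s→0} s^2·G(s) = K·1·7 / 13056 = (7/13056)·K.
e_ss = 8/K_a = 4352/35 ⇒ K_a = 35/544 ⇒ K = (35/544)/(7/13056) = 120.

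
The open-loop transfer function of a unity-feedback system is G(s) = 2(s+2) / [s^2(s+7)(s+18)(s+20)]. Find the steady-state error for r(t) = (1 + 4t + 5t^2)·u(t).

G(s) has two factors of s in the denominator, so the system is type 2. Treating each term separately:
  • 1: tracked with zero error.
  • 4t: tracked with zero error.
  • 5t^2: e_ss = 10/K_a with K_a=1/630 → 6300.
Total e_ss = 6300.

6300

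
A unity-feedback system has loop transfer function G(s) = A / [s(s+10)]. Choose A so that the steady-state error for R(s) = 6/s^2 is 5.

System type = 1 (one pole at s=0).
K_v = lim_{s→0} s·G(s) = A / (10) = 0.1·A.
e_ss = 6/K_v = 5 ⇒ K_v = 1.2 ⇒ A = 1.2/0.1 = 12.

12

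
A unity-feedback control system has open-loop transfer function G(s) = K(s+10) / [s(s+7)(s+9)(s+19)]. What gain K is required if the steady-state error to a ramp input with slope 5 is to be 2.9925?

200

System type = 1 (one pole at s=0).
K_v = lim_{s→0} s·G(s) = K·10 / (7·9·19) = (10/1197)·K.
e_ss = 5/K_v = 2.9925 ⇒ K_v = 2000/1197 ⇒ K = (2000/1197)/(10/1197) = 200.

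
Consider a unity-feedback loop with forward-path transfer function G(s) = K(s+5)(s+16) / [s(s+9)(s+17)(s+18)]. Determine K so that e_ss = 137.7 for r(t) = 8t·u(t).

2

G(s) has one factor of s in the denominator, so the system is type 1.
K_v = lim_{s→0} s·G(s) = K·5·16 / (9·17·18) = (40/1377)·K.
e_ss = 8/K_v = 137.7 ⇒ K_v = 80/1377 ⇒ K = (80/1377)/(40/1377) = 2.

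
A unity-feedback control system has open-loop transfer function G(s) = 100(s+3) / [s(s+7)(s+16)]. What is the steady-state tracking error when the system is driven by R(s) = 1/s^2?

28/75

The open loop has one pole at the origin → type 1 system.
K_v = lim_{s→0} s·G(s) = 100·3 / (7·16) = 75/28.
e_ss = 1/K_v = 1/(75/28) = 28/75.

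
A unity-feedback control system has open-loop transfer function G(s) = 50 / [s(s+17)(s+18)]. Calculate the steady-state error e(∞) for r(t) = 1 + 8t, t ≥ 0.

48.96

G(s) has one factor of s in the denominator, so the system is type 1. By superposition:
  • 1: tracked with zero error.
  • 8t: e_ss = 8/K_v with K_v=25/153 → 48.96.
Total e_ss = 48.96.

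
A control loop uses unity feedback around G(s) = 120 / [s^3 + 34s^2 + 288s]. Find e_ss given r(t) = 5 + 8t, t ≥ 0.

Factoring s from the denominator leaves a polynomial with constant term 288, so the system is type 1. Treating each term separately:
  • 5: tracked with zero error.
  • 8t: e_ss = 8/K_v with K_v=5/12 → 19.2.
Total e_ss = 19.2.

19.2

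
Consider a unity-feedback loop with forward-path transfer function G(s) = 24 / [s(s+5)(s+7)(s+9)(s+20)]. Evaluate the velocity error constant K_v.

2/525

The open loop has one pole at the origin → type 1 system.
K_v = lim_{s→0} s·G(s) = 24 / (5·7·9·20) = 2/525.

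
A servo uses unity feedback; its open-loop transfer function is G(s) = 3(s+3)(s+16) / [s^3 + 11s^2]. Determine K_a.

The denominator has no term below 11s^2 — 2 poles at s=0, type 2.
K_a = lim_{s→0} s^2·G(s) = 3·3·16 / 11 = 144/11.

144/11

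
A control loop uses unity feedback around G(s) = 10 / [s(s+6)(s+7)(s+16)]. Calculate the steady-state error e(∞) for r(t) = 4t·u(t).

The open loop has one pole at the origin → type 1 system.
K_v = lim_{s→0} s·G(s) = 10 / (6·7·16) = 5/336.
e_ss = 4/K_v = 4/(5/336) = 268.8.

268.8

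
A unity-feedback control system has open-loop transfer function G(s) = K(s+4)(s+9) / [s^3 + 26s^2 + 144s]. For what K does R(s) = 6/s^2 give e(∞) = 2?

12

Lowest-order denominator term is 144s, so the open loop has 1 pole at the origin → type 1 system.
K_v = lim_{s→0} s·G(s) = K·4·9 / 144 = 0.25·K.
e_ss = 6/K_v = 2 ⇒ K_v = 3 ⇒ K = 3/0.25 = 12.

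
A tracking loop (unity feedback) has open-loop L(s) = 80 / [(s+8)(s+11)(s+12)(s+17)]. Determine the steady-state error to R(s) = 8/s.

8976/1127

No free integrators in L(s): this is a type 0 system.
K_p = lim_{s→0} L(s) = 80 / (8·11·12·17) = 5/1122.
e_ss = 8/(1 + K_p) = 8/(1127/1122) = 8976/1127.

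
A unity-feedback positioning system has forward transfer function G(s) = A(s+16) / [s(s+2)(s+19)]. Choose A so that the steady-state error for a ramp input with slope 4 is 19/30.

System type = 1 (one pole at s=0).
K_v = lim_{s→0} s·G(s) = A·16 / (2·19) = (8/19)·A.
e_ss = 4/K_v = 19/30 ⇒ K_v = 120/19 ⇒ A = (120/19)/(8/19) = 15.

15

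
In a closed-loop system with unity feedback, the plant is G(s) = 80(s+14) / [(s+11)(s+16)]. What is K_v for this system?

0

The open loop has no poles at the origin → type 0 system.
K_v = lim_{s→0} s·G(s) = 0 (the extra factor of s kills the finite limit).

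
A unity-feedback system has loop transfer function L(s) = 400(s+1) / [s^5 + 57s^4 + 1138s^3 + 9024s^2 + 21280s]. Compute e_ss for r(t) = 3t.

The denominator has no term below 21280s — 1 pole at s=0, type 1.
K_v = lim_{s→0} s·L(s) = 400·1 / 21280 = 5/266.
e_ss = 3/K_v = 3/(5/266) = 159.6.

159.6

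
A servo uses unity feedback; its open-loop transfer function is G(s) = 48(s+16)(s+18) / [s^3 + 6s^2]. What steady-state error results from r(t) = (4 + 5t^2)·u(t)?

5/1152

Lowest-order denominator term is 6s^2, so the open loop has 2 poles at the origin → type 2 system. By superposition:
  • 4: tracked with zero error.
  • 5t^2: e_ss = 10/K_a with K_a=2304 → 5/1152.
Total e_ss = 5/1152.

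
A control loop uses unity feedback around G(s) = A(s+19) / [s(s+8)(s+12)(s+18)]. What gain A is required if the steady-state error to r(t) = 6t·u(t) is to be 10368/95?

5

System type = 1 (one pole at s=0).
K_v = lim_{s→0} s·G(s) = A·19 / (8·12·18) = (19/1728)·A.
e_ss = 6/K_v = 10368/95 ⇒ K_v = 95/1728 ⇒ A = (95/1728)/(19/1728) = 5.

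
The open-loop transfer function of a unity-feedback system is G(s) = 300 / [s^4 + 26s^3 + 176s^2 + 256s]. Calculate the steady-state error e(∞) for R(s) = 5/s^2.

The denominator has no term below 256s — 1 pole at s=0, type 1.
K_v = lim_{s→0} s·G(s) = 300 / 256 = 75/64.
e_ss = 5/K_v = 5/(75/64) = 64/15.

64/15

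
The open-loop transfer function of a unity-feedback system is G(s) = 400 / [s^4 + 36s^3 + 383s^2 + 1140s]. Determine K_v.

Factoring s from the denominator leaves a polynomial with constant term 1140, so the system is type 1.
K_v = lim_{s→0} s·G(s) = 400 / 1140 = 20/57.

20/57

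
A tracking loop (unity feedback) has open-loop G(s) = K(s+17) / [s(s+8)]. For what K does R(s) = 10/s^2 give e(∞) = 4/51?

60

G(s) has one factor of s in the denominator, so the system is type 1.
K_v = lim_{s→0} s·G(s) = K·17 / (8) = 2.125·K.
e_ss = 10/K_v = 4/51 ⇒ K_v = 127.5 ⇒ K = 127.5/2.125 = 60.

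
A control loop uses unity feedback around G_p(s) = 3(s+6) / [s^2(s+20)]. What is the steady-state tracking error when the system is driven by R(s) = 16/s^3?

G_p(s) has two factors of s in the denominator, so the system is type 2.
K_a = lim_{s→0} s^2·G_p(s) = 3·6 / (20) = 0.9.
r(t) = 8t^2 gives R(s) = 16/s^3.
e_ss = 16/K_a = 16/0.9 = 160/9.

160/9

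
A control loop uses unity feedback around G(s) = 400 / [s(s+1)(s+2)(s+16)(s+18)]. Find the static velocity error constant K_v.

G(s) has one factor of s in the denominator, so the system is type 1.
K_v = lim_{s→0} s·G(s) = 400 / (1·2·16·18) = 25/36.

25/36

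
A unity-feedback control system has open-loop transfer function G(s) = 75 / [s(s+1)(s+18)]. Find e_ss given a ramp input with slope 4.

0.96

The open loop has one pole at the origin → type 1 system.
K_v = lim_{s→0} s·G(s) = 75 / (1·18) = 25/6.
e_ss = 4/K_v = 4/(25/6) = 0.96.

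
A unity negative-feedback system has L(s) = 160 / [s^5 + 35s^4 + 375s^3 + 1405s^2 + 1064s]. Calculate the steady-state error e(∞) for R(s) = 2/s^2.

Lowest-order denominator term is 1064s, so the open loop has 1 pole at the origin → type 1 system.
K_v = lim_{s→0} s·L(s) = 160 / 1064 = 20/133.
e_ss = 2/K_v = 2/(20/133) = 13.3.

13.3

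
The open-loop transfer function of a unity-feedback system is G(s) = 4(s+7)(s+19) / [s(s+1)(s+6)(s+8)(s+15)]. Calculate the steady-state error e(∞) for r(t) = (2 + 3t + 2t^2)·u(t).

G(s) has one factor of s in the denominator, so the system is type 1. By superposition:
  • 2: tracked with zero error.
  • 3t: e_ss = 3/K_v with K_v=133/180 → 540/133.
  • 2t^2: a type-1 system cannot track it, e_ss → ∞.
The unbounded component dominates.

infinity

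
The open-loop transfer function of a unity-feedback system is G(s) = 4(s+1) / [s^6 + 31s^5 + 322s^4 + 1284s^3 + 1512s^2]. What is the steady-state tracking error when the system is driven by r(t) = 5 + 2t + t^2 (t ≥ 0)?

The denominator has no term below 1512s^2 — 2 poles at s=0, type 2. Taking each input component in turn:
  • 5: tracked with zero error.
  • 2t: tracked with zero error.
  • t^2: e_ss = 2/K_a with K_a=1/378 → 756.
Total e_ss = 756.

756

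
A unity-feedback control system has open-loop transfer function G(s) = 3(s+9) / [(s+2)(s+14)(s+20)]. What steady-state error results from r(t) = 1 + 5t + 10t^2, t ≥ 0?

System type = 0 (no poles at s=0). Taking each input component in turn:
  • 1: e_ss = 1/(1+K_p) with K_p=27/560 → 560/587.
  • 5t: a type-0 system cannot track it, e_ss → ∞.
  • 10t^2: a type-0 system cannot track it, e_ss → ∞.
The unbounded component dominates.

infinity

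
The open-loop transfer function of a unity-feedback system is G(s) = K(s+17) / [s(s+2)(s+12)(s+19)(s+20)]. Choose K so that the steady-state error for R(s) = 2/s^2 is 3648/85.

25

One free integrator in G(s): this is a type 1 system.
K_v = lim_{s→0} s·G(s) = K·17 / (2·12·19·20) = (17/9120)·K.
e_ss = 2/K_v = 3648/85 ⇒ K_v = 85/1824 ⇒ K = (85/1824)/(17/9120) = 25.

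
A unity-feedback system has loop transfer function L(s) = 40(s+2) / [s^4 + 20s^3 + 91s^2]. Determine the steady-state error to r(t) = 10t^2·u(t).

Lowest-order denominator term is 91s^2, so the open loop has 2 poles at the origin → type 2 system.
K_a = lim_{s→0} s^2·L(s) = 40·2 / 91 = 80/91.
r(t) = 10t^2 gives R(s) = 20/s^3.
e_ss = 20/K_a = 20/(80/91) = 22.75.

22.75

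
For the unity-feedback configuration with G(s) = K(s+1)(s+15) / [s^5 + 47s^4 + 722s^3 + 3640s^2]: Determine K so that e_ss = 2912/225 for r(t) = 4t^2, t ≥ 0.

150

Lowest-order denominator term is 3640s^2, so the open loop has 2 poles at the origin → type 2 system.
K_a = lim_{s→0} s^2·G(s) = K·1·15 / 3640 = (3/728)·K.
e_ss = 8/K_a = 2912/225 ⇒ K_a = 225/364 ⇒ K = (225/364)/(3/728) = 150.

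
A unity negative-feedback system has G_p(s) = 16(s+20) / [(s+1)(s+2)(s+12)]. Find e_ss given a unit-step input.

The open loop has no poles at the origin → type 0 system.
K_p = lim_{s→0} G_p(s) = 16·20 / (1·2·12) = 40/3.
e_ss = 1/(1 + K_p) = 1/(43/3) = 3/43.

3/43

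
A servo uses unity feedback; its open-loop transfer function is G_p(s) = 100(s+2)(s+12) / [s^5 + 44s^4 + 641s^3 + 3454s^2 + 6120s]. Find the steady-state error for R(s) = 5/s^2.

Lowest-order denominator term is 6120s, so the open loop has 1 pole at the origin → type 1 system.
K_v = lim_{s→0} s·G_p(s) = 100·2·12 / 6120 = 20/51.
e_ss = 5/K_v = 5/(20/51) = 12.75.

12.75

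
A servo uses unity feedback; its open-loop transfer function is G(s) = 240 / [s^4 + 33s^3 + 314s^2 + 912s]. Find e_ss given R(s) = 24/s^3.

Factoring s from the denominator leaves a polynomial with constant term 912, so the system is type 1.
For a type-1 system K_a = 0, so e_ss to a parabolic input is unbounded.

infinity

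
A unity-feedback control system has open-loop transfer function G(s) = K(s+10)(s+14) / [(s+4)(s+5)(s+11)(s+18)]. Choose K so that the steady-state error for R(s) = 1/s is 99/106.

2

System type = 0 (no poles at s=0).
K_p = lim_{s→0} G(s) = K·10·14 / (4·5·11·18) = (7/198)·K.
e_ss = 1/(1 + K_p) = 99/106 ⇒ 1 + (7/198)·K = 106/99 ⇒ K = 2.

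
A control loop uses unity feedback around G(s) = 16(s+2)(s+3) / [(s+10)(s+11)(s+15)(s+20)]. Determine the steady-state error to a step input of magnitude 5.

6875/1379

G(s) has no factors of s in the denominator, so the system is type 0.
K_p = lim_{s→0} G(s) = 16·2·3 / (10·11·15·20) = 4/1375.
e_ss = 5/(1 + K_p) = 5/(1379/1375) = 6875/1379.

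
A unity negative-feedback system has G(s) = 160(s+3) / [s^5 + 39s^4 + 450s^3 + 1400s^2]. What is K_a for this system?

12/35

The denominator has no term below 1400s^2 — 2 poles at s=0, type 2.
K_a = lim_{s→0} s^2·G(s) = 160·3 / 1400 = 12/35.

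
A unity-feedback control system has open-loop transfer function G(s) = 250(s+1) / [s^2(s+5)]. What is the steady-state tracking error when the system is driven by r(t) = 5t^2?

0.2

The open loop has two poles at the origin → type 2 system.
K_a = lim_{s→0} s^2·G(s) = 250·1 / (5) = 50.
r(t) = 5t^2 gives R(s) = 10/s^3.
e_ss = 10/K_a = 10/50 = 0.2.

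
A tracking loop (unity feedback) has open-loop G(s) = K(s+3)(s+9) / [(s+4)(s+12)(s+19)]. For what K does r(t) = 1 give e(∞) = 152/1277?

System type = 0 (no poles at s=0).
K_p = lim_{s→0} G(s) = K·3·9 / (4·12·19) = (9/304)·K.
e_ss = 1/(1 + K_p) = 152/1277 ⇒ 1 + (9/304)·K = 1277/152 ⇒ K = 250.

250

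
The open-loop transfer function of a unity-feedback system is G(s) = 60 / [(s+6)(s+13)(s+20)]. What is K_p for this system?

1/26

No free integrators in G(s): this is a type 0 system.
K_p = lim_{s→0} G(s) = 60 / (6·13·20) = 1/26.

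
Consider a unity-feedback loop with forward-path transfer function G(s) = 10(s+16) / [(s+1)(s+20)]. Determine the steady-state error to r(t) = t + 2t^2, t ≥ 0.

infinity

No free integrators in G(s): this is a type 0 system. Treating each term separately:
  • t: a type-0 system cannot track it, e_ss → ∞.
  • 2t^2: a type-0 system cannot track it, e_ss → ∞.
The unbounded component dominates.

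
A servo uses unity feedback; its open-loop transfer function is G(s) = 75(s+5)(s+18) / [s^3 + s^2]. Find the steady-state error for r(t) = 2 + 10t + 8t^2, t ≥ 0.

Lowest-order denominator term is s^2, so the open loop has 2 poles at the origin → type 2 system. Taking each input component in turn:
  • 2: tracked with zero error.
  • 10t: tracked with zero error.
  • 8t^2: e_ss = 16/K_a with K_a=6750 → 8/3375.
Total e_ss = 8/3375.

8/3375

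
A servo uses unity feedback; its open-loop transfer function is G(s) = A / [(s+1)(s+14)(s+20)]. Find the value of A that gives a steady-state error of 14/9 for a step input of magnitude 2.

80

System type = 0 (no poles at s=0).
K_p = lim_{s→0} G(s) = A / (1·14·20) = (1/280)·A.
e_ss = 2/(1 + K_p) = 14/9 ⇒ 1 + (1/280)·A = 9/7 ⇒ A = 80.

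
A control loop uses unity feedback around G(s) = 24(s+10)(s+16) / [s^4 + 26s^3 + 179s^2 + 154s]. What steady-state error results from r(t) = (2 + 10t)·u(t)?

Factoring s from the denominator leaves a polynomial with constant term 154, so the system is type 1. Taking each input component in turn:
  • 2: tracked with zero error.
  • 10t: e_ss = 10/K_v with K_v=1920/77 → 77/192.
Total e_ss = 77/192.

77/192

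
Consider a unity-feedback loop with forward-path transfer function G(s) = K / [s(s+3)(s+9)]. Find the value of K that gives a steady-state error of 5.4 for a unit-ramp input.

One free integrator in G(s): this is a type 1 system.
K_v = lim_{s→0} s·G(s) = K / (3·9) = (1/27)·K.
e_ss = 1/K_v = 5.4 ⇒ K_v = 5/27 ⇒ K = (5/27)/(1/27) = 5.

5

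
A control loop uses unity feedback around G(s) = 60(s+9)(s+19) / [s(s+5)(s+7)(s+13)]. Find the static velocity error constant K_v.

2052/91

System type = 1 (one pole at s=0).
K_v = lim_{s→0} s·G(s) = 60·9·19 / (5·7·13) = 2052/91.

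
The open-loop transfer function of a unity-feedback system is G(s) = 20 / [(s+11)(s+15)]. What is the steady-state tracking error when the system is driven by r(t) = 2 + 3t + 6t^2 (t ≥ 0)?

G(s) has no factors of s in the denominator, so the system is type 0. Treating each term separately:
  • 2: e_ss = 2/(1+K_p) with K_p=4/33 → 66/37.
  • 3t: a type-0 system cannot track it, e_ss → ∞.
  • 6t^2: a type-0 system cannot track it, e_ss → ∞.
The unbounded component dominates.

infinity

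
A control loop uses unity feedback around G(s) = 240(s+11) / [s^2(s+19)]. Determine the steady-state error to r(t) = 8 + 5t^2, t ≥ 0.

System type = 2 (two poles at s=0). By superposition:
  • 8: tracked with zero error.
  • 5t^2: e_ss = 10/K_a with K_a=2640/19 → 19/264.
Total e_ss = 19/264.

19/264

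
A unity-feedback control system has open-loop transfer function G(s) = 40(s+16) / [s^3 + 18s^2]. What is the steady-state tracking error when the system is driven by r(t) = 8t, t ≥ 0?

The denominator has no term below 18s^2 — 2 poles at s=0, type 2.
K_v = ∞ for a type-2 system; e_ss to a ramp is zero.

0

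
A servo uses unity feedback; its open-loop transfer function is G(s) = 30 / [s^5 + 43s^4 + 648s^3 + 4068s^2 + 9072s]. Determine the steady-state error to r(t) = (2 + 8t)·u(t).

2419.2

Factoring s from the denominator leaves a polynomial with constant term 9072, so the system is type 1. Treating each term separately:
  • 2: tracked with zero error.
  • 8t: e_ss = 8/K_v with K_v=5/1512 → 2419.2.
Total e_ss = 2419.2.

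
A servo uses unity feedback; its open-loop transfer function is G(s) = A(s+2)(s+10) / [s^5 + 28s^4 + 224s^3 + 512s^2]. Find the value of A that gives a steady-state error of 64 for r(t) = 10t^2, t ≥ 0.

Factoring s^2 from the denominator leaves a polynomial with constant term 512, so the system is type 2.
K_a = lim_{s→0} s^2·G(s) = A·2·10 / 512 = (5/128)·A.
e_ss = 20/K_a = 64 ⇒ K_a = 0.3125 ⇒ A = 0.3125/(5/128) = 8.

8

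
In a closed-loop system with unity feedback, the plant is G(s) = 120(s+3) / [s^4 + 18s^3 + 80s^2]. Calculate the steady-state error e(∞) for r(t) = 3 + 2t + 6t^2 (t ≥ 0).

8/3

The denominator has no term below 80s^2 — 2 poles at s=0, type 2. Taking each input component in turn:
  • 3: tracked with zero error.
  • 2t: tracked with zero error.
  • 6t^2: e_ss = 12/K_a with K_a=4.5 → 8/3.
Total e_ss = 8/3.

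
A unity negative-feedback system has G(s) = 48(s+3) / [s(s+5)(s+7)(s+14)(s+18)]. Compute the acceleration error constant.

One free integrator in G(s): this is a type 1 system.
K_a = lim_{s→0} s^2·G(s) = 0 (the extra factor of s kills the finite limit).

0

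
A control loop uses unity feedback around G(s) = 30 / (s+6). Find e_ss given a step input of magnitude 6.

1

The open loop has no poles at the origin → type 0 system.
K_p = lim_{s→0} G(s) = 30 / (6) = 5.
e_ss = 6/(1 + K_p) = 6/6 = 1.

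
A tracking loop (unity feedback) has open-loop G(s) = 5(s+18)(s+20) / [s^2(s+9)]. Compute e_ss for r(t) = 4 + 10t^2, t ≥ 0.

0.1

Two free integrators in G(s): this is a type 2 system. By superposition:
  • 4: tracked with zero error.
  • 10t^2: e_ss = 20/K_a with K_a=200 → 0.1.
Total e_ss = 0.1.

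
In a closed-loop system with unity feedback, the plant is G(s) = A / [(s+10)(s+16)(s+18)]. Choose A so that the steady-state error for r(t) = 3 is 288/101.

150

System type = 0 (no poles at s=0).
K_p = lim_{s→0} G(s) = A / (10·16·18) = (1/2880)·A.
e_ss = 3/(1 + K_p) = 288/101 ⇒ 1 + (1/2880)·A = 101/96 ⇒ A = 150.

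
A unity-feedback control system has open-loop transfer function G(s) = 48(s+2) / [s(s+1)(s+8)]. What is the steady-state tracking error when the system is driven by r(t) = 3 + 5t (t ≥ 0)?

5/12

The open loop has one pole at the origin → type 1 system. By superposition:
  • 3: tracked with zero error.
  • 5t: e_ss = 5/K_v with K_v=12 → 5/12.
Total e_ss = 5/12.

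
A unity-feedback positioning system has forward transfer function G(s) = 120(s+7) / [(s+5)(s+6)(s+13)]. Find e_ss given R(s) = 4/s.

52/41

No free integrators in G(s): this is a type 0 system.
K_p = lim_{s→0} G(s) = 120·7 / (5·6·13) = 28/13.
e_ss = 4/(1 + K_p) = 4/(41/13) = 52/41.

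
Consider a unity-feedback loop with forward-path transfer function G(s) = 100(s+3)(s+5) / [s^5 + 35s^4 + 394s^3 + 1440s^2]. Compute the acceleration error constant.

25/24

The denominator has no term below 1440s^2 — 2 poles at s=0, type 2.
K_a = lim_{s→0} s^2·G(s) = 100·3·5 / 1440 = 25/24.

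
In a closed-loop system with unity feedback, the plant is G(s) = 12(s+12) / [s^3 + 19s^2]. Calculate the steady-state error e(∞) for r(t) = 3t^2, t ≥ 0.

Factoring s^2 from the denominator leaves a polynomial with constant term 19, so the system is type 2.
K_a = lim_{s→0} s^2·G(s) = 12·12 / 19 = 144/19.
r(t) = 3t^2 gives R(s) = 6/s^3.
e_ss = 6/K_a = 6/(144/19) = 19/24.

19/24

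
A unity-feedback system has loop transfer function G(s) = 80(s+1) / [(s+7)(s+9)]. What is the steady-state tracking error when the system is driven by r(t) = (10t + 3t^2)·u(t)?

No free integrators in G(s): this is a type 0 system. Treating each term separately:
  • 10t: a type-0 system cannot track it, e_ss → ∞.
  • 3t^2: a type-0 system cannot track it, e_ss → ∞.
The unbounded component dominates.

infinity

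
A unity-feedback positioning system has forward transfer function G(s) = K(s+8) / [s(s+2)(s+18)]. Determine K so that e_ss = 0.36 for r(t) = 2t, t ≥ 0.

25

System type = 1 (one pole at s=0).
K_v = lim_{s→0} s·G(s) = K·8 / (2·18) = (2/9)·K.
e_ss = 2/K_v = 0.36 ⇒ K_v = 50/9 ⇒ K = (50/9)/(2/9) = 25.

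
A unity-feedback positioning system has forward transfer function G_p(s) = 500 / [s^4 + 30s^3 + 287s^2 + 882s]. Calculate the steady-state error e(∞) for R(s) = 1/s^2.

Factoring s from the denominator leaves a polynomial with constant term 882, so the system is type 1.
K_v = lim_{s→0} s·G_p(s) = 500 / 882 = 250/441.
e_ss = 1/K_v = 1/(250/441) = 1.764.

1.764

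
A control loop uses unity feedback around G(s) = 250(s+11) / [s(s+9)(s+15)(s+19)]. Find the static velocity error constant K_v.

550/513

One free integrator in G(s): this is a type 1 system.
K_v = lim_{s→0} s·G(s) = 250·11 / (9·15·19) = 550/513.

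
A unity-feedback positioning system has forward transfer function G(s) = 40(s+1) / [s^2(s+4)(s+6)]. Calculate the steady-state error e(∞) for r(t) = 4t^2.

4.8

The open loop has two poles at the origin → type 2 system.
K_a = lim_{s→0} s^2·G(s) = 40·1 / (4·6) = 5/3.
r(t) = 4t^2 gives R(s) = 8/s^3.
e_ss = 8/K_a = 8/(5/3) = 4.8.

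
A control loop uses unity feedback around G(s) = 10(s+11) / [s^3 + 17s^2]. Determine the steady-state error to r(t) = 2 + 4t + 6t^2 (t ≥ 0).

102/55

The denominator has no term below 17s^2 — 2 poles at s=0, type 2. By superposition:
  • 2: tracked with zero error.
  • 4t: tracked with zero error.
  • 6t^2: e_ss = 12/K_a with K_a=110/17 → 102/55.
Total e_ss = 102/55.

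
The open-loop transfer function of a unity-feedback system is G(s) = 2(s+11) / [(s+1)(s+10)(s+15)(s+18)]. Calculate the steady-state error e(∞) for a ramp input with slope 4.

G(s) has no factors of s in the denominator, so the system is type 0.
For a type-0 system K_v = 0, so e_ss to a ramp input is unbounded.

infinity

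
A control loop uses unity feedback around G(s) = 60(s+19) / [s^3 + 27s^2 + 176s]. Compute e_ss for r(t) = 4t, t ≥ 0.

176/285

Lowest-order denominator term is 176s, so the open loop has 1 pole at the origin → type 1 system.
K_v = lim_{s→0} s·G(s) = 60·19 / 176 = 285/44.
e_ss = 4/K_v = 4/(285/44) = 176/285.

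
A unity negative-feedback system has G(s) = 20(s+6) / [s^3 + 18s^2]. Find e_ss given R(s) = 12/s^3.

1.8

The denominator has no term below 18s^2 — 2 poles at s=0, type 2.
K_a = lim_{s→0} s^2·G(s) = 20·6 / 18 = 20/3.
r(t) = 6t^2 gives R(s) = 12/s^3.
e_ss = 12/K_a = 12/(20/3) = 1.8.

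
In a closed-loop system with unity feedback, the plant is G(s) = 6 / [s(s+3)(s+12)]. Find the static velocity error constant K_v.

The open loop has one pole at the origin → type 1 system.
K_v = lim_{s→0} s·G(s) = 6 / (3·12) = 1/6.

1/6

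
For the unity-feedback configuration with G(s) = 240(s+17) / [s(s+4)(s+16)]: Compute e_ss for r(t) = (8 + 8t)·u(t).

32/255

One free integrator in G(s): this is a type 1 system. By superposition:
  • 8: tracked with zero error.
  • 8t: e_ss = 8/K_v with K_v=63.75 → 32/255.
Total e_ss = 32/255.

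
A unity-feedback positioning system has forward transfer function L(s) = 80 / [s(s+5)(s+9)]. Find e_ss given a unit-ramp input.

0.5625

System type = 1 (one pole at s=0).
K_v = lim_{s→0} s·L(s) = 80 / (5·9) = 16/9.
e_ss = 1/K_v = 1/(16/9) = 0.5625.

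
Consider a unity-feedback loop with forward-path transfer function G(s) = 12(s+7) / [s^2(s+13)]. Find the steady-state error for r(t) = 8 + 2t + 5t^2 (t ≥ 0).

The open loop has two poles at the origin → type 2 system. Taking each input component in turn:
  • 8: tracked with zero error.
  • 2t: tracked with zero error.
  • 5t^2: e_ss = 10/K_a with K_a=84/13 → 65/42.
Total e_ss = 65/42.

65/42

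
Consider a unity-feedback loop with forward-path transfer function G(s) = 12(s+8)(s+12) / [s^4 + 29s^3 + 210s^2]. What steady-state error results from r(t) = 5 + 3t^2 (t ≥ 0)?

35/32

Lowest-order denominator term is 210s^2, so the open loop has 2 poles at the origin → type 2 system. Taking each input component in turn:
  • 5: tracked with zero error.
  • 3t^2: e_ss = 6/K_a with K_a=192/35 → 35/32.
Total e_ss = 35/32.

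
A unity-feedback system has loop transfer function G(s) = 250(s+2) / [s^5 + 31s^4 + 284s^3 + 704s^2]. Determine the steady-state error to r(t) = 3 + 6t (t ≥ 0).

0

Lowest-order denominator term is 704s^2, so the open loop has 2 poles at the origin → type 2 system. Treating each term separately:
  • 3: tracked with zero error.
  • 6t: tracked with zero error.
Total e_ss = 0.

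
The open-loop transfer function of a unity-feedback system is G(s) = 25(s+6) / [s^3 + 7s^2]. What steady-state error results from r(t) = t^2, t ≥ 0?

7/75

The denominator has no term below 7s^2 — 2 poles at s=0, type 2.
K_a = lim_{s→0} s^2·G(s) = 25·6 / 7 = 150/7.
r(t) = t^2 gives R(s) = 2/s^3.
e_ss = 2/K_a = 2/(150/7) = 7/75.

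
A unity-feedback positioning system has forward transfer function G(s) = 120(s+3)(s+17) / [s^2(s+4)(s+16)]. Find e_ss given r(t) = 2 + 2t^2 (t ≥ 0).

32/765

Two free integrators in G(s): this is a type 2 system. Taking each input component in turn:
  • 2: tracked with zero error.
  • 2t^2: e_ss = 4/K_a with K_a=95.625 → 32/765.
Total e_ss = 32/765.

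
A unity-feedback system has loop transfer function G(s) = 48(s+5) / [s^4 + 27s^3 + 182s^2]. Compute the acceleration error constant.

Lowest-order denominator term is 182s^2, so the open loop has 2 poles at the origin → type 2 system.
K_a = lim_{s→0} s^2·G(s) = 48·5 / 182 = 120/91.

120/91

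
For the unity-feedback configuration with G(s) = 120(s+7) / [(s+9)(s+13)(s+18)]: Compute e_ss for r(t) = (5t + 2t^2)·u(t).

infinity

G(s) has no factors of s in the denominator, so the system is type 0. Treating each term separately:
  • 5t: a type-0 system cannot track it, e_ss → ∞.
  • 2t^2: a type-0 system cannot track it, e_ss → ∞.
The unbounded component dominates.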